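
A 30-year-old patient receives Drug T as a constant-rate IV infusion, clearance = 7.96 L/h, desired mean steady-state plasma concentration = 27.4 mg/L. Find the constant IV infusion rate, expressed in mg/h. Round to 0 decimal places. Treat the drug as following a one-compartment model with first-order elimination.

218 mg/h

At steady state, infusion rate R₀ = Css × CL = 27.4 × 7.960 = 218.1 mg/h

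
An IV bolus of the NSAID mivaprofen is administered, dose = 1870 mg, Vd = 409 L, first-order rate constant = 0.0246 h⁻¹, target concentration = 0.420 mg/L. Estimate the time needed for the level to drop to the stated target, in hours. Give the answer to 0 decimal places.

97 h

C₀ = Dose / Vd = 1870 / 409 = 4.572 mg/L
t = ln(C₀ / C) / k = ln(4.572 / 0.420) / 0.02460
  = ln(10.89) / 0.02460 = 2.388 / 0.02460 = 97.07 h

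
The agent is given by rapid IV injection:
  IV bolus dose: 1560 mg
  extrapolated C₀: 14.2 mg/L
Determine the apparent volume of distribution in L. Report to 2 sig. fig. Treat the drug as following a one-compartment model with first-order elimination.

Vd = Dose / C₀ = 1560 / 14.2 = 109.9 L

110 L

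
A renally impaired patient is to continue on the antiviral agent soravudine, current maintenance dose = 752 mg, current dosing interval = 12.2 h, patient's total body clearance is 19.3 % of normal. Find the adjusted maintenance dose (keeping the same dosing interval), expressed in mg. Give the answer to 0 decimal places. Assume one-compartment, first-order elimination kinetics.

To keep the same average steady-state level, dosing rate must scale with clearance.
CL ratio = 19.3 / 100 = 0.1930
New dose (same interval) = 752 × 0.1930 = 145.1 mg

145 mg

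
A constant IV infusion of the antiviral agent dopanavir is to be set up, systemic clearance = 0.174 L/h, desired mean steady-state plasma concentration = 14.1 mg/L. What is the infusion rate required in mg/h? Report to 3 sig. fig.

2.45 mg/h

At steady state, infusion rate R₀ = Css × CL = 14.1 × 0.1740 = 2.453 mg/h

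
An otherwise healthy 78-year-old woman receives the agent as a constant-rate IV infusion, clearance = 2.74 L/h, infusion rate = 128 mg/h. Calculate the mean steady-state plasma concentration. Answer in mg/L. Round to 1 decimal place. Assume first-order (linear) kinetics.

At steady state Css = R₀ / CL = 128 / 2.740 = 46.72 mg/L

46.7 mg/L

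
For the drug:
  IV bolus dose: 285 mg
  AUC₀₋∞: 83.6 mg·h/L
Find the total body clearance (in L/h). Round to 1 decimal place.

3.4 L/h

CL = Dose / AUC = 285 / 83.6 = 3.409 L/h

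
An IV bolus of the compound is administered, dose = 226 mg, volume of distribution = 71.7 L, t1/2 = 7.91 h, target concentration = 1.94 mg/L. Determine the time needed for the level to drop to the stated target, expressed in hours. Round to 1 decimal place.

5.5 h

C₀ = Dose / Vd = 226.0 / 71.7 = 3.152 mg/L
k = ln2 / t½ = 0.693147 / 7.91 = 0.08763 h⁻¹
t = ln(C₀ / C) / k = ln(3.152 / 1.94) / 0.08763
  = ln(1.625) / 0.08763 = 0.4855 / 0.08763 = 5.540 h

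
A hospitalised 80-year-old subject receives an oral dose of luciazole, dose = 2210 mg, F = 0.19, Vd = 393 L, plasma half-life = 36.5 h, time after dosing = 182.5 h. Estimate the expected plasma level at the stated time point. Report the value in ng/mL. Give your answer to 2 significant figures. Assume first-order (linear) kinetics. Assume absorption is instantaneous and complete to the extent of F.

Amount reaching circulation = F × Dose = 0.19 × 2210 = 419.9 mg
C₀ = F·Dose / Vd = 419.9 / 393 = 1.068 mg/L
k = ln2 / t½ = 0.693147 / 36.5 = 0.01899 h⁻¹
t / t½ = 182.5 / 36.5 = 5 half-lives
C = C₀ × (1/2)^5 = 1.068 × 0.03125 = 0.03338 mg/L
Convert: 0.03338 mg/L × 1000 = 33.38 ng/mL

33 ng/mL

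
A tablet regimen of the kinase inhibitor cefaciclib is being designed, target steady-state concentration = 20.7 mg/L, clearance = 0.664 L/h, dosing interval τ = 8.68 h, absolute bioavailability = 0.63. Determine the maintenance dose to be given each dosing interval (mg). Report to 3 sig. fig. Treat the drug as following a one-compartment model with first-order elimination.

189 mg

At steady state, F × (Dose/τ) = Css × CL.
Dose = Css × CL × τ / F = 20.7 × 0.6640 × 8.68 / 0.63 = 189.4 mg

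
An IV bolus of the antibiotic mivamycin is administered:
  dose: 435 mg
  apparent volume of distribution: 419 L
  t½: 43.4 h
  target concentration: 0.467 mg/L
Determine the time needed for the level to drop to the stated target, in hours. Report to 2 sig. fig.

C₀ = Dose / Vd = 435.0 / 419 = 1.038 mg/L
k = ln2 / t½ = 0.693147 / 43.4 = 0.01597 h⁻¹
t = ln(C₀ / C) / k = ln(1.038 / 0.467) / 0.01597
  = ln(2.223) / 0.01597 = 0.7989 / 0.01597 = 50.03 h

50 h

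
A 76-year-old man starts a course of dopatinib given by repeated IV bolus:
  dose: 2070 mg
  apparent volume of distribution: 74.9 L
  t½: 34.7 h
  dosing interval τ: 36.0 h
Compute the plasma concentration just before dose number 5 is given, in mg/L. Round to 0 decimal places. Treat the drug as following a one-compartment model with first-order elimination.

C₀ per dose = Dose / Vd = 2070 / 74.9 = 27.64 mg/L
k = ln2 / t½ = 0.693147 / 34.7 = 0.01998 h⁻¹
Fraction remaining after one interval: r = e^(−kτ) = e^(−0.01998 × 36.0) = 0.4871
Before dose 5, 4 doses have been given (aged 1τ, 2τ, 3τ, 4τ).
C_trough = C₀ × (r + r² + … + r^4) = C₀ × r(1−r^4)/(1−r)
        = 27.64 × 0.4871 × (1 − 0.05630) / (1 − 0.4871) = 24.77 mg/L

25 mg/L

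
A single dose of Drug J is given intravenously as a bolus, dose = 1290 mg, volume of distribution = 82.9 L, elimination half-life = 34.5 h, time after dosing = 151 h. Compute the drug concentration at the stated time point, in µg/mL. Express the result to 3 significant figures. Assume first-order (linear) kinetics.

0.749 µg/mL

C₀ = Dose / Vd = 1290 / 82.9 = 15.56 mg/L
k = ln2 / t½ = 0.693147 / 34.5 = 0.02009 h⁻¹
C = C₀ · e^(−k·t) = 15.56 × e^(−0.02009 × 151)
  = 15.56 × 0.04814 = 0.7491 mg/L
(0.7491 mg/L = 0.7491 µg/mL)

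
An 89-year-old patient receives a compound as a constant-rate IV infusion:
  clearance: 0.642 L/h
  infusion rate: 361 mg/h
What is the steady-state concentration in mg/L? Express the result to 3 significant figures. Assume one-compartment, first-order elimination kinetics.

At steady state Css = R₀ / CL = 361 / 0.6420 = 562.3 mg/L

562 mg/L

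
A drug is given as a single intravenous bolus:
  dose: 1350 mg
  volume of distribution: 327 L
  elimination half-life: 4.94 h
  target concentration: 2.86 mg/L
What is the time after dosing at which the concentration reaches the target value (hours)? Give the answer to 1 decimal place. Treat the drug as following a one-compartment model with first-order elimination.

2.6 h

C₀ = Dose / Vd = 1350 / 327 = 4.128 mg/L
k = ln2 / t½ = 0.693147 / 4.94 = 0.1403 h⁻¹
t = ln(C₀ / C) / k = ln(4.128 / 2.86) / 0.1403
  = ln(1.443) / 0.1403 = 0.3667 / 0.1403 = 2.614 h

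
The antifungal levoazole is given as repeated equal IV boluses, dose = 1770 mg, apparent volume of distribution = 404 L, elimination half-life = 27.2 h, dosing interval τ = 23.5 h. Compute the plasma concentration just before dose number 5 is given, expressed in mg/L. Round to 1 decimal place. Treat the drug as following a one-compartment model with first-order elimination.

4.9 mg/L

C₀ per dose = Dose / Vd = 1770 / 404 = 4.381 mg/L
k = ln2 / t½ = 0.693147 / 27.2 = 0.02548 h⁻¹
Fraction remaining after one interval: r = e^(−kτ) = e^(−0.02548 × 23.5) = 0.5495
Before dose 5, 4 doses have been given (aged 1τ, 2τ, 3τ, 4τ).
C_trough = C₀ × (r + r² + … + r^4) = C₀ × r(1−r^4)/(1−r)
        = 4.381 × 0.5495 × (1 − 0.09117) / (1 − 0.5495) = 4.857 mg/L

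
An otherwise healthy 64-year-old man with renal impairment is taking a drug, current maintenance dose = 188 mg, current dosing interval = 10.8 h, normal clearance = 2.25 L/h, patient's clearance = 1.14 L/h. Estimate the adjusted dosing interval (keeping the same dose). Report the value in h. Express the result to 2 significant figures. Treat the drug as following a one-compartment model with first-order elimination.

21 h

To keep the same average steady-state level, dosing rate must scale with clearance.
CL ratio = 1.14 / 2.25 = 0.5067
New interval (same dose) = 10.8 / 0.5067 = 21.31 h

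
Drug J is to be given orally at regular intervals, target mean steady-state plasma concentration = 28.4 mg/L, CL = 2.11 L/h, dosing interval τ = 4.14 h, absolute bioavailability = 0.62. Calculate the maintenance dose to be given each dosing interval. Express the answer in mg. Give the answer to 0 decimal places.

At steady state, F × (Dose/τ) = Css × CL.
Dose = Css × CL × τ / F = 28.4 × 2.110 × 4.14 / 0.62 = 400.1 mg

400 mg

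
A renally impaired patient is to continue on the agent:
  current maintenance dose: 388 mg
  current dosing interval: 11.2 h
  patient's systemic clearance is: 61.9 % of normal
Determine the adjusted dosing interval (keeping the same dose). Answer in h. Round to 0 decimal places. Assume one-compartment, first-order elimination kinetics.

To keep the same average steady-state level, dosing rate must scale with clearance.
CL ratio = 61.9 / 100 = 0.6190
New interval (same dose) = 11.2 / 0.6190 = 18.09 h

18 h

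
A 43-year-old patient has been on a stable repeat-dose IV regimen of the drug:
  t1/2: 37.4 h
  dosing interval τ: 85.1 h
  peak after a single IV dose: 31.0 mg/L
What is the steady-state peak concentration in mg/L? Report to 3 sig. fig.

39.1 mg/L

k = ln2 / t½ = 0.693147 / 37.4 = 0.01853 h⁻¹
e^(−kτ) = e^(−0.01853 × 85.1) = 0.2066
Accumulation ratio R = 1 / (1 − e^(−kτ)) = 1 / (1 − 0.2066) = 1.260
Steady-state peak = C₀ × R = 31.0 × 1.260 = 39.06 mg/L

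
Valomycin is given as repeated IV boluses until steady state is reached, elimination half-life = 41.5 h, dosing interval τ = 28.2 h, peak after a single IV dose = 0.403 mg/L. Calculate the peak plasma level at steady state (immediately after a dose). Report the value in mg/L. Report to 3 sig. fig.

1.07 mg/L

k = ln2 / t½ = 0.693147 / 41.5 = 0.01670 h⁻¹
e^(−kτ) = e^(−0.01670 × 28.2) = 0.6244
Accumulation ratio R = 1 / (1 − e^(−kτ)) = 1 / (1 − 0.6244) = 2.662
Steady-state peak = C₀ × R = 0.403 × 2.662 = 1.073 mg/L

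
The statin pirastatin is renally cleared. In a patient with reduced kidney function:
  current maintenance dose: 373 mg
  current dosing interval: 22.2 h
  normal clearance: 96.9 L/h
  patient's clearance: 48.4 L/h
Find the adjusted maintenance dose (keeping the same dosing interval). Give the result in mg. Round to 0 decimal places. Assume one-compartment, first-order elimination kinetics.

186 mg

To keep the same average steady-state level, dosing rate must scale with clearance.
CL ratio = 48.4 / 96.9 = 0.4995
New dose (same interval) = 373 × 0.4995 = 186.3 mg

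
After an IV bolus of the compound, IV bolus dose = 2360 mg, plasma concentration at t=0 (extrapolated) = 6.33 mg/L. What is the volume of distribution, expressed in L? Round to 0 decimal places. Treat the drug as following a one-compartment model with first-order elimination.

373 L

Vd = Dose / C₀ = 2360 / 6.33 = 372.8 L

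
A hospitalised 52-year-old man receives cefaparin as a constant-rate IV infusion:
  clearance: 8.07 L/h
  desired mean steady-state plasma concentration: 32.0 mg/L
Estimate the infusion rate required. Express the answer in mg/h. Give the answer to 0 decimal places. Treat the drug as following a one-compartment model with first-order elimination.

258 mg/h

At steady state, infusion rate R₀ = Css × CL = 32.0 × 8.070 = 258.2 mg/h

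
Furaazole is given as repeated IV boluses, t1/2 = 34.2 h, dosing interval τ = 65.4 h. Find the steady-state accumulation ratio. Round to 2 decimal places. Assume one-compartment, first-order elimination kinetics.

1.36

k = ln2 / t½ = 0.693147 / 34.2 = 0.02027 h⁻¹
e^(−kτ) = e^(−0.02027 × 65.4) = 0.2656
Accumulation ratio R = 1 / (1 − e^(−kτ)) = 1 / (1 − 0.2656) = 1.362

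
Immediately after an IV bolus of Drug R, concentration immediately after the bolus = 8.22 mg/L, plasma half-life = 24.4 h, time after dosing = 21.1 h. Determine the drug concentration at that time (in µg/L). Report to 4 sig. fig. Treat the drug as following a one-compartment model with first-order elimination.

k = ln2 / t½ = 0.693147 / 24.4 = 0.02841 h⁻¹
C = C₀ · e^(−k·t) = 8.220 × e^(−0.02841 × 21.1)
  = 8.220 × 0.5491 = 4.514 mg/L
Convert: 4.514 mg/L × 1000 = 4514 µg/L

4514 µg/L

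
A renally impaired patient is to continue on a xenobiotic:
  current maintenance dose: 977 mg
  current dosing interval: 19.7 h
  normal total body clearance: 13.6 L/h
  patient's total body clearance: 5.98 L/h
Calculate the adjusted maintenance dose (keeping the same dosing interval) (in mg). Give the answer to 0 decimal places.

430 mg

To keep the same average steady-state level, dosing rate must scale with clearance.
CL ratio = 5.98 / 13.6 = 0.4397
New dose (same interval) = 977 × 0.4397 = 429.6 mg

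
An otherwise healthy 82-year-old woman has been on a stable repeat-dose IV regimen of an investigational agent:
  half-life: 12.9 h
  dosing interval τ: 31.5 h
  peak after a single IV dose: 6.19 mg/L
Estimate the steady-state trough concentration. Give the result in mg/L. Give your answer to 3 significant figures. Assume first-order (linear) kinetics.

1.40 mg/L

k = ln2 / t½ = 0.693147 / 12.9 = 0.05373 h⁻¹
e^(−kτ) = e^(−0.05373 × 31.5) = 0.1841
Accumulation ratio R = 1 / (1 − e^(−kτ)) = 1 / (1 − 0.1841) = 1.226
Steady-state trough = C₀ × R × e^(−kτ) = 6.19 × 1.226 × 0.1841 = 1.397 mg/L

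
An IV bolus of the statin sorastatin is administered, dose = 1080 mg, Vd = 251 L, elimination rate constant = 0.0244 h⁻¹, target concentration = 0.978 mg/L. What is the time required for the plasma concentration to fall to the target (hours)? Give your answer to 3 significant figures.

C₀ = Dose / Vd = 1080 / 251 = 4.303 mg/L
t = ln(C₀ / C) / k = ln(4.303 / 0.978) / 0.02440
  = ln(4.400) / 0.02440 = 1.482 / 0.02440 = 60.74 h

60.7 h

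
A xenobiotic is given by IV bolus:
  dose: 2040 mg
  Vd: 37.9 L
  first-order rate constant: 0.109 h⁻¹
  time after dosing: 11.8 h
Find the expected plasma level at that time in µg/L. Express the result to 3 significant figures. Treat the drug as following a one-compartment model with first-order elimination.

C₀ = Dose / Vd = 2040 / 37.9 = 53.83 mg/L
C = C₀ · e^(−k·t) = 53.83 × e^(−0.1090 × 11.8)
  = 53.83 × 0.2763 = 14.87 mg/L
Convert: 14.87 mg/L × 1000 = 14870 µg/L

14900 µg/L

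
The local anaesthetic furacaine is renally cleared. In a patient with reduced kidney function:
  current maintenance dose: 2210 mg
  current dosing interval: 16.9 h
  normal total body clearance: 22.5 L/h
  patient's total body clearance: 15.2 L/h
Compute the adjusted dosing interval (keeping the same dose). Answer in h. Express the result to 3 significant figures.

25.0 h

To keep the same average steady-state level, dosing rate must scale with clearance.
CL ratio = 15.2 / 22.5 = 0.6756
New interval (same dose) = 16.9 / 0.6756 = 25.01 h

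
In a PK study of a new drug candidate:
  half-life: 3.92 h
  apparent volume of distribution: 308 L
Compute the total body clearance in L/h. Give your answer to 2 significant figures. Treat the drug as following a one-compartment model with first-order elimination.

k = ln2 / t½ = 0.693147 / 3.92 = 0.1768 h⁻¹
CL = k × Vd = 0.1768 × 308 = 54.45 L/h

54 L/h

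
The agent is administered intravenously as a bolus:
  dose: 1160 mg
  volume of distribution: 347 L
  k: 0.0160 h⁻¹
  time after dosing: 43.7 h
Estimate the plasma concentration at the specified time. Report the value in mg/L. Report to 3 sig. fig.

1.66 mg/L

C₀ = Dose / Vd = 1160 / 347 = 3.343 mg/L
C = C₀ · e^(−k·t) = 3.343 × e^(−0.01600 × 43.7)
  = 3.343 × 0.4970 = 1.661 mg/L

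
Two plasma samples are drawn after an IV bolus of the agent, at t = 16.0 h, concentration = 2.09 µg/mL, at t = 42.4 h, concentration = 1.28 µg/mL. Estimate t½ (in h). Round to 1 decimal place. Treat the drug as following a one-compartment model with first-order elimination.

37.3 h

k = ln(C₁/C₂) / (t₂ − t₁) = ln(2.09/1.28) / (42.4 − 16.0)
  = 0.4903 / 26.40 = 0.01857 h⁻¹
t½ = ln2 / k = 0.693147 / 0.01857 = 37.33 h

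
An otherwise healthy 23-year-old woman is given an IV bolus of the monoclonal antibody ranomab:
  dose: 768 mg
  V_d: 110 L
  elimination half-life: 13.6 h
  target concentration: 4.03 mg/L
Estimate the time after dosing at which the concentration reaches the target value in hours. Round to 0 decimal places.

C₀ = Dose / Vd = 768.0 / 110 = 6.982 mg/L
k = ln2 / t½ = 0.693147 / 13.6 = 0.05097 h⁻¹
t = ln(C₀ / C) / k = ln(6.982 / 4.03) / 0.05097
  = ln(1.733) / 0.05097 = 0.5499 / 0.05097 = 10.79 h

11 h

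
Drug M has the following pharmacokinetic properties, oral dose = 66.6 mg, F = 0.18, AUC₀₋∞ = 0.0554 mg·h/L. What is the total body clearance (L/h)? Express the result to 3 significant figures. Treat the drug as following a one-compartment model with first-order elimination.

216 L/h

CL = F·Dose / AUC = 0.18 × 66.6 / 0.0554 = 216.4 L/h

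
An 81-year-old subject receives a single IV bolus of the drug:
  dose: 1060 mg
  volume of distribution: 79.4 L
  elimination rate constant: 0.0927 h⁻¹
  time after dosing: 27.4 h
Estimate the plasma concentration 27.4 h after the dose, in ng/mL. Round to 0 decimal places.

C₀ = Dose / Vd = 1060 / 79.4 = 13.35 mg/L
C = C₀ · e^(−k·t) = 13.35 × e^(−0.09270 × 27.4)
  = 13.35 × 0.07887 = 1.053 mg/L
Convert: 1.053 mg/L × 1000 = 1053 ng/mL

1053 ng/mL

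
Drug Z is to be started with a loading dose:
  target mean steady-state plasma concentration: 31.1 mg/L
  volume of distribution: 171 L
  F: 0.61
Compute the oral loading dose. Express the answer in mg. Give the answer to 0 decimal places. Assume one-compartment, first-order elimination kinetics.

LD = Css × Vd / F = 31.1 × 171 / 0.61 = 8718 mg

8718 mg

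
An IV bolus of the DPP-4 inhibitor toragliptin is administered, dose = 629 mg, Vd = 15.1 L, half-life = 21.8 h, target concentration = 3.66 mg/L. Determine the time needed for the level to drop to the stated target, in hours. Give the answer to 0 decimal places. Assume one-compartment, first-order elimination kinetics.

C₀ = Dose / Vd = 629.0 / 15.1 = 41.66 mg/L
k = ln2 / t½ = 0.693147 / 21.8 = 0.03180 h⁻¹
t = ln(C₀ / C) / k = ln(41.66 / 3.66) / 0.03180
  = ln(11.38) / 0.03180 = 2.432 / 0.03180 = 76.48 h

76 h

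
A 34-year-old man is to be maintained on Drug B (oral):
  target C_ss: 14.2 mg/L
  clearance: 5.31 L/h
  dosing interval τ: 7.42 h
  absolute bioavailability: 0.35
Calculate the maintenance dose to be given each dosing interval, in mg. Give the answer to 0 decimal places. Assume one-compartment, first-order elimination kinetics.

At steady state, F × (Dose/τ) = Css × CL.
Dose = Css × CL × τ / F = 14.2 × 5.310 × 7.42 / 0.35 = 1599 mg

1599 mg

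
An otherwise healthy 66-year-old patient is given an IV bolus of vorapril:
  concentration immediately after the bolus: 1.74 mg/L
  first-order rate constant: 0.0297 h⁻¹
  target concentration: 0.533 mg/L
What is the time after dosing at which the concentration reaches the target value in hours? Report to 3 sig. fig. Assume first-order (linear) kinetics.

t = ln(C₀ / C) / k = ln(1.740 / 0.533) / 0.02970
  = ln(3.265) / 0.02970 = 1.183 / 0.02970 = 39.83 h

39.8 h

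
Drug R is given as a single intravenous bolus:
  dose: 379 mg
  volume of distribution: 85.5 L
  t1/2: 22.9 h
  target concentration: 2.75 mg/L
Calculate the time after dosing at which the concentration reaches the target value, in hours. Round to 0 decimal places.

16 h

C₀ = Dose / Vd = 379.0 / 85.5 = 4.433 mg/L
k = ln2 / t½ = 0.693147 / 22.9 = 0.03027 h⁻¹
t = ln(C₀ / C) / k = ln(4.433 / 2.75) / 0.03027
  = ln(1.612) / 0.03027 = 0.4775 / 0.03027 = 15.77 h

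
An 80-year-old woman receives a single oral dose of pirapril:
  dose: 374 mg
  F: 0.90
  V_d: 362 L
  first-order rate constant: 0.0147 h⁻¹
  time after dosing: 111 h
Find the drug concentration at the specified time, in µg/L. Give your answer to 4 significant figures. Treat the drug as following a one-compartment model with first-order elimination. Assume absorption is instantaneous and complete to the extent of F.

181.9 µg/L

Amount reaching circulation = F × Dose = 0.90 × 374.0 = 336.6 mg
C₀ = F·Dose / Vd = 336.6 / 362 = 0.9298 mg/L
C = C₀ · e^(−k·t) = 0.9298 × e^(−0.01470 × 111)
  = 0.9298 × 0.1956 = 0.1819 mg/L
Convert: 0.1819 mg/L × 1000 = 181.9 µg/L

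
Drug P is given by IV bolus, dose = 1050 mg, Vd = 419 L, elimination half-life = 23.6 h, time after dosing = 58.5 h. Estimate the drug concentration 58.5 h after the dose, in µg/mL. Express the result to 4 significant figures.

C₀ = Dose / Vd = 1050 / 419 = 2.506 mg/L
k = ln2 / t½ = 0.693147 / 23.6 = 0.02937 h⁻¹
C = C₀ · e^(−k·t) = 2.506 × e^(−0.02937 × 58.5)
  = 2.506 × 0.1794 = 0.4496 mg/L
(0.4496 mg/L = 0.4496 µg/mL)

0.4496 µg/mL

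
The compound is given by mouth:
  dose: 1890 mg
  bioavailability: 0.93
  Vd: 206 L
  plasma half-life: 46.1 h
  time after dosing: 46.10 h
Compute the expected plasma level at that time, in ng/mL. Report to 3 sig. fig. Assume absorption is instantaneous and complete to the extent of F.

Amount reaching circulation = F × Dose = 0.93 × 1890 = 1758 mg
C₀ = F·Dose / Vd = 1758 / 206 = 8.534 mg/L
k = ln2 / t½ = 0.693147 / 46.1 = 0.01504 h⁻¹
t / t½ = 46.10 / 46.1 = 1 half-lives
C = C₀ × (1/2)^1 = 8.534 × 0.5000 = 4.267 mg/L
Convert: 4.267 mg/L × 1000 = 4267 ng/mL

4270 ng/mL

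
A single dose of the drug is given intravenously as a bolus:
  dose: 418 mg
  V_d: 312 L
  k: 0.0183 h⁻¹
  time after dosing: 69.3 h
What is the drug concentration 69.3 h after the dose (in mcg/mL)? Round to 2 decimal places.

0.38 mcg/mL

C₀ = Dose / Vd = 418.0 / 312 = 1.340 mg/L
C = C₀ · e^(−k·t) = 1.340 × e^(−0.01830 × 69.3)
  = 1.340 × 0.2813 = 0.3769 mg/L
(0.3769 mg/L = 0.3769 mcg/mL)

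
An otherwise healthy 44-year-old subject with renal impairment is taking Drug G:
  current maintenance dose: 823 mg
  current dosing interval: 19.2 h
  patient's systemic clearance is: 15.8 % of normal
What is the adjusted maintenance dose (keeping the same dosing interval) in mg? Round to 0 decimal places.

130 mg

To keep the same average steady-state level, dosing rate must scale with clearance.
CL ratio = 15.8 / 100 = 0.1580
New dose (same interval) = 823 × 0.1580 = 130.0 mg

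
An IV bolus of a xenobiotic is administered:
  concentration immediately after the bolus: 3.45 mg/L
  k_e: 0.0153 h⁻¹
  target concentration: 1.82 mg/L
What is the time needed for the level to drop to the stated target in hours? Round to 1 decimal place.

41.8 h

t = ln(C₀ / C) / k = ln(3.450 / 1.82) / 0.01530
  = ln(1.896) / 0.01530 = 0.6397 / 0.01530 = 41.81 h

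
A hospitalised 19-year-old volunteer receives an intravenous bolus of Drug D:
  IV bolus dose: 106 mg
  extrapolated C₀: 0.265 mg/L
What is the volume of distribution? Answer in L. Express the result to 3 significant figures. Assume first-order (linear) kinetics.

400 L

Vd = Dose / C₀ = 106.0 / 0.265 = 400.0 L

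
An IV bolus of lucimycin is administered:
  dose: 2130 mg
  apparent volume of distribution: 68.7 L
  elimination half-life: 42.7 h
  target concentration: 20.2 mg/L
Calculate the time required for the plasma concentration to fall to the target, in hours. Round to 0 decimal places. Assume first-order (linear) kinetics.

C₀ = Dose / Vd = 2130 / 68.7 = 31.00 mg/L
k = ln2 / t½ = 0.693147 / 42.7 = 0.01623 h⁻¹
t = ln(C₀ / C) / k = ln(31.00 / 20.2) / 0.01623
  = ln(1.535) / 0.01623 = 0.4285 / 0.01623 = 26.40 h

26 h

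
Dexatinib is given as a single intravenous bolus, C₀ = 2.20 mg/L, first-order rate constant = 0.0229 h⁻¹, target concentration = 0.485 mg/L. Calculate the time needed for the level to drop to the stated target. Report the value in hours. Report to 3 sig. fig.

66.0 h

t = ln(C₀ / C) / k = ln(2.200 / 0.485) / 0.02290
  = ln(4.536) / 0.02290 = 1.512 / 0.02290 = 66.03 h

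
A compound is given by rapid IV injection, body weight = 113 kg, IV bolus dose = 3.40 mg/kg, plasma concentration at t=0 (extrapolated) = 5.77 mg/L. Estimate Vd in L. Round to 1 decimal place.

66.6 L

Dose = 3.40 × 113 = 384.2 mg
Vd = Dose / C₀ = 384.2 / 5.77 = 66.59 L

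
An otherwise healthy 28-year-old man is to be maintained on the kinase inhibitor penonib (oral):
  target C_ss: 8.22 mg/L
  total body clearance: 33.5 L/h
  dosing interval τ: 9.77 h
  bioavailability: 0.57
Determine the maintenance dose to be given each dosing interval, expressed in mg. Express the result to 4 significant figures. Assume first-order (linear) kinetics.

4720 mg

At steady state, F × (Dose/τ) = Css × CL.
Dose = Css × CL × τ / F = 8.22 × 33.50 × 9.77 / 0.57 = 4720 mg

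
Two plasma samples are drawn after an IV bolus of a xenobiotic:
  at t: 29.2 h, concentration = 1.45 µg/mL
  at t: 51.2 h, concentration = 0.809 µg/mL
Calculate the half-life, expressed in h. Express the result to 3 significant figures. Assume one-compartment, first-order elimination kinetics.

26.1 h

k = ln(C₁/C₂) / (t₂ − t₁) = ln(1.45/0.809) / (51.2 − 29.2)
  = 0.5835 / 22.00 = 0.02652 h⁻¹
t½ = ln2 / k = 0.693147 / 0.02652 = 26.14 h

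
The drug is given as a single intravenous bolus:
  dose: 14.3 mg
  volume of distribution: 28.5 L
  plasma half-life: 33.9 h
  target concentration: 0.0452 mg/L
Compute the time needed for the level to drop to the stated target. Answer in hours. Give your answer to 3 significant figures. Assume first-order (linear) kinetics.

118 h

C₀ = Dose / Vd = 14.30 / 28.5 = 0.5018 mg/L
k = ln2 / t½ = 0.693147 / 33.9 = 0.02045 h⁻¹
t = ln(C₀ / C) / k = ln(0.5018 / 0.0452) / 0.02045
  = ln(11.10) / 0.02045 = 2.407 / 0.02045 = 117.7 h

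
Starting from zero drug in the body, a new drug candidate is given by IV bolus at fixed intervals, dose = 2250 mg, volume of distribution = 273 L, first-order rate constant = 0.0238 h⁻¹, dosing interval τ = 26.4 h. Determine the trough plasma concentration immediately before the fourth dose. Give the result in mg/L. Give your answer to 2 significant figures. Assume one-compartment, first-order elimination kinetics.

C₀ per dose = Dose / Vd = 2250 / 273 = 8.242 mg/L
Fraction remaining after one interval: r = e^(−kτ) = e^(−0.02380 × 26.4) = 0.5335
Before dose 4, 3 doses have been given (aged 1τ, 2τ, 3τ).
C_trough = C₀ × (r + r² + … + r^3) = C₀ × r(1−r^3)/(1−r)
        = 8.242 × 0.5335 × (1 − 0.1518) / (1 − 0.5335) = 7.995 mg/L

8.0 mg/L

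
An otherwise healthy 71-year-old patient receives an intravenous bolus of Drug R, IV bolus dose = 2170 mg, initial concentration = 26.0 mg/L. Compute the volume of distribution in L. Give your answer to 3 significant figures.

Vd = Dose / C₀ = 2170 / 26.0 = 83.46 L

83.5 L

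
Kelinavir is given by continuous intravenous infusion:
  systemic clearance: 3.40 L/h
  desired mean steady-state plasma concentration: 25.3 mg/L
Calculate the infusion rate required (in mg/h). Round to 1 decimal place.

86.0 mg/h

At steady state, infusion rate R₀ = Css × CL = 25.3 × 3.400 = 86.02 mg/h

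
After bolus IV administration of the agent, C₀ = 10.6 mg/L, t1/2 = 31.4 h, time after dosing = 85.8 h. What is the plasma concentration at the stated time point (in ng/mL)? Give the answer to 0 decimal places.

k = ln2 / t½ = 0.693147 / 31.4 = 0.02207 h⁻¹
C = C₀ · e^(−k·t) = 10.60 × e^(−0.02207 × 85.8)
  = 10.60 × 0.1505 = 1.595 mg/L
Convert: 1.595 mg/L × 1000 = 1595 ng/mL

1595 ng/mL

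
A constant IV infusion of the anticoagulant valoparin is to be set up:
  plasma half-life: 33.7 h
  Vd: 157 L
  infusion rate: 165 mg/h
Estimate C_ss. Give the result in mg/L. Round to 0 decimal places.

k = ln2 / t½ = 0.693147 / 33.7 = 0.02057 h⁻¹
CL = k × Vd = 0.02057 × 157 = 3.229 L/h
At steady state Css = R₀ / CL = 165 / 3.229 = 51.10 mg/L

51 mg/L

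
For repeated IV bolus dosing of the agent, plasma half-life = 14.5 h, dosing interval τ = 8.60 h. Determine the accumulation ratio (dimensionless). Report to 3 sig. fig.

2.97

k = ln2 / t½ = 0.693147 / 14.5 = 0.04780 h⁻¹
e^(−kτ) = e^(−0.04780 × 8.60) = 0.6629
Accumulation ratio R = 1 / (1 − e^(−kτ)) = 1 / (1 − 0.6629) = 2.966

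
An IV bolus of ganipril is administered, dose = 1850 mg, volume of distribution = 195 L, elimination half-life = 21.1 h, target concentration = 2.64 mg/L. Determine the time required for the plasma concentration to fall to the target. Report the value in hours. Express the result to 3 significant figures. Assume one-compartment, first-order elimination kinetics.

38.9 h

C₀ = Dose / Vd = 1850 / 195 = 9.487 mg/L
k = ln2 / t½ = 0.693147 / 21.1 = 0.03285 h⁻¹
t = ln(C₀ / C) / k = ln(9.487 / 2.64) / 0.03285
  = ln(3.594) / 0.03285 = 1.279 / 0.03285 = 38.93 h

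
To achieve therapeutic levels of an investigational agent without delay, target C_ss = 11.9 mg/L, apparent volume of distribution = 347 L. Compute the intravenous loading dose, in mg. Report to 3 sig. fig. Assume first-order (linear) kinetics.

4130 mg

LD = Css × Vd = 11.9 × 347 = 4129 mg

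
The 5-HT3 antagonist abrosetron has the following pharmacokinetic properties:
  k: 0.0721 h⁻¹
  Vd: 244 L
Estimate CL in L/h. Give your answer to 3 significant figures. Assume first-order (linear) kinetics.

17.6 L/h

CL = k × Vd = 0.0721 × 244 = 17.59 L/h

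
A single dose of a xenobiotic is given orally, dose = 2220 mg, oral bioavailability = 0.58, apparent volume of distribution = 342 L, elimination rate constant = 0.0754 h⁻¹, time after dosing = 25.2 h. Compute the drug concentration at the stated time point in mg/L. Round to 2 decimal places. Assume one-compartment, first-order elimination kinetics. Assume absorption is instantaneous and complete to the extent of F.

0.56 mg/L

Amount reaching circulation = F × Dose = 0.58 × 2220 = 1288 mg
C₀ = F·Dose / Vd = 1288 / 342 = 3.766 mg/L
C = C₀ · e^(−k·t) = 3.766 × e^(−0.07540 × 25.2)
  = 3.766 × 0.1496 = 0.5634 mg/L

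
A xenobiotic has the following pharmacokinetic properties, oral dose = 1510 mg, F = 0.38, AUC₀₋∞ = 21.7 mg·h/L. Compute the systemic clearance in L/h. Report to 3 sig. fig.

CL = F·Dose / AUC = 0.38 × 1510 / 21.7 = 26.44 L/h

26.4 L/h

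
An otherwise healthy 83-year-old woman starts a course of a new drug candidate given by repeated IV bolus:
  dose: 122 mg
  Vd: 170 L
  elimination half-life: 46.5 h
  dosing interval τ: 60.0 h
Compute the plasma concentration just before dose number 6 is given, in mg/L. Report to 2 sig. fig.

C₀ per dose = Dose / Vd = 122 / 170 = 0.7176 mg/L
k = ln2 / t½ = 0.693147 / 46.5 = 0.01491 h⁻¹
Fraction remaining after one interval: r = e^(−kτ) = e^(−0.01491 × 60.0) = 0.4088
Before dose 6, 5 doses have been given (aged 1τ, 2τ, 3τ, 4τ, 5τ).
C_trough = C₀ × (r + r² + … + r^5) = C₀ × r(1−r^5)/(1−r)
        = 0.7176 × 0.4088 × (1 − 0.01142) / (1 − 0.4088) = 0.4905 mg/L

0.49 mg/L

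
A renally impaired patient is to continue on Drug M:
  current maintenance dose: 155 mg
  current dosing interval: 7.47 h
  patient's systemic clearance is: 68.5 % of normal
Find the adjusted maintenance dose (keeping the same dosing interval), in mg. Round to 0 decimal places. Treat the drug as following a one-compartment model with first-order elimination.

To keep the same average steady-state level, dosing rate must scale with clearance.
CL ratio = 68.5 / 100 = 0.6850
New dose (same interval) = 155 × 0.6850 = 106.2 mg

106 mg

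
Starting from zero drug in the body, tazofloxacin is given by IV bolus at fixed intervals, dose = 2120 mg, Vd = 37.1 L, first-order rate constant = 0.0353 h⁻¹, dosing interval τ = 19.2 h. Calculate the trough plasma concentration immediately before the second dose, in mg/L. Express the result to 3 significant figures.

29.0 mg/L

C₀ per dose = Dose / Vd = 2120 / 37.1 = 57.14 mg/L
Fraction remaining after one interval: r = e^(−kτ) = e^(−0.03530 × 19.2) = 0.5078
Before dose 2, 1 dose has been given (aged 1τ).
C_trough = C₀ × r = 57.14 × 0.5078 = 29.02 mg/L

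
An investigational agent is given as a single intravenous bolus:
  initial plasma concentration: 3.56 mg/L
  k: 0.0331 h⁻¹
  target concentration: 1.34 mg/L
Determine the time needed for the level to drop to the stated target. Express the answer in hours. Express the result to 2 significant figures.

30 h

t = ln(C₀ / C) / k = ln(3.560 / 1.34) / 0.03310
  = ln(2.657) / 0.03310 = 0.9772 / 0.03310 = 29.52 h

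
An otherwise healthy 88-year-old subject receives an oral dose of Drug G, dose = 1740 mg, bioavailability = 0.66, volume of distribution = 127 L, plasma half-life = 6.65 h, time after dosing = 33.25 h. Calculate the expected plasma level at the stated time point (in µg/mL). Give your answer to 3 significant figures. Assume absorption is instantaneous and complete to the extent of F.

Amount reaching circulation = F × Dose = 0.66 × 1740 = 1148 mg
C₀ = F·Dose / Vd = 1148 / 127 = 9.039 mg/L
k = ln2 / t½ = 0.693147 / 6.65 = 0.1042 h⁻¹
t / t½ = 33.25 / 6.65 = 5 half-lives
C = C₀ × (1/2)^5 = 9.039 × 0.03125 = 0.2825 mg/L
(0.2825 mg/L = 0.2825 µg/mL)

0.283 µg/mL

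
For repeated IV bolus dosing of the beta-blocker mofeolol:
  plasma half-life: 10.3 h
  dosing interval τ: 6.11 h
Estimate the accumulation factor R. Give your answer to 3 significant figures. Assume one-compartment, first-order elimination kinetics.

k = ln2 / t½ = 0.693147 / 10.3 = 0.06730 h⁻¹
e^(−kτ) = e^(−0.06730 × 6.11) = 0.6629
Accumulation ratio R = 1 / (1 − e^(−kτ)) = 1 / (1 − 0.6629) = 2.966

2.97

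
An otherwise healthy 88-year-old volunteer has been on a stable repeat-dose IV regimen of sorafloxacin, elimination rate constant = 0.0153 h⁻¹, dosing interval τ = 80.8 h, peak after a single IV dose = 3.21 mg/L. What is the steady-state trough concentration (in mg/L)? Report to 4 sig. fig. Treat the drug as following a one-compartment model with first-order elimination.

1.314 mg/L

e^(−kτ) = e^(−0.01530 × 80.8) = 0.2905
Accumulation ratio R = 1 / (1 − e^(−kτ)) = 1 / (1 − 0.2905) = 1.409
Steady-state trough = C₀ × R × e^(−kτ) = 3.21 × 1.409 × 0.2905 = 1.314 mg/L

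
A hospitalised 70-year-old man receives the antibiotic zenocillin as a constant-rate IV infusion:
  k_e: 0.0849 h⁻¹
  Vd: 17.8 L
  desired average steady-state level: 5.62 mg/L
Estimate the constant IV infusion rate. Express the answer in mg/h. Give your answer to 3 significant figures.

8.49 mg/h

CL = k × Vd = 0.08490 × 17.8 = 1.511 L/h
At steady state, infusion rate R₀ = Css × CL = 5.62 × 1.511 = 8.492 mg/h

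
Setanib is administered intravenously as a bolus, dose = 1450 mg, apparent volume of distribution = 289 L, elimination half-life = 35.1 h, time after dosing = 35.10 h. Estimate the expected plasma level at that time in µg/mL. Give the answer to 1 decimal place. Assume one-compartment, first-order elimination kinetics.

C₀ = Dose / Vd = 1450 / 289 = 5.017 mg/L
k = ln2 / t½ = 0.693147 / 35.1 = 0.01975 h⁻¹
t / t½ = 35.10 / 35.1 = 1 half-lives
C = C₀ × (1/2)^1 = 5.017 × 0.5000 = 2.509 mg/L
(2.509 mg/L = 2.509 µg/mL)

2.5 µg/mL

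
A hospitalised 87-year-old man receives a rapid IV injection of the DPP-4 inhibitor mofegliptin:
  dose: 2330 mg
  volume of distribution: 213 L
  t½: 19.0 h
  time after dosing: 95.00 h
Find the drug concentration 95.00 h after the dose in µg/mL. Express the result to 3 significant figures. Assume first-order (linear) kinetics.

0.342 µg/mL

C₀ = Dose / Vd = 2330 / 213 = 10.94 mg/L
k = ln2 / t½ = 0.693147 / 19.0 = 0.03648 h⁻¹
t / t½ = 95.00 / 19.0 = 5 half-lives
C = C₀ × (1/2)^5 = 10.94 × 0.03125 = 0.3419 mg/L
(0.3419 mg/L = 0.3419 µg/mL)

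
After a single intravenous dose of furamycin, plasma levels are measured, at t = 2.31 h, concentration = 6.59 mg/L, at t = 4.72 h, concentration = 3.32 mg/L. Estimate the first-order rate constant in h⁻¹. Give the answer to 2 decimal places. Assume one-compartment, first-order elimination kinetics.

0.28 h⁻¹

k = ln(C₁/C₂) / (t₂ − t₁) = ln(6.59/3.32) / (4.72 − 2.31)
  = 0.6856 / 2.410 = 0.2845 h⁻¹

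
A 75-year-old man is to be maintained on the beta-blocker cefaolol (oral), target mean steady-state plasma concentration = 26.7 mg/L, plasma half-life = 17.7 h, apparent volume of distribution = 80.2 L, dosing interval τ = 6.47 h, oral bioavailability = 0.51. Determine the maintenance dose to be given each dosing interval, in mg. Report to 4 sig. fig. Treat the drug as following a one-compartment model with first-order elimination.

1064 mg

k = ln2 / t½ = 0.693147 / 17.7 = 0.03916 h⁻¹
CL = k × Vd = 0.03916 × 80.2 = 3.141 L/h
At steady state, F × (Dose/τ) = Css × CL.
Dose = Css × CL × τ / F = 26.7 × 3.141 × 6.47 / 0.51 = 1064 mg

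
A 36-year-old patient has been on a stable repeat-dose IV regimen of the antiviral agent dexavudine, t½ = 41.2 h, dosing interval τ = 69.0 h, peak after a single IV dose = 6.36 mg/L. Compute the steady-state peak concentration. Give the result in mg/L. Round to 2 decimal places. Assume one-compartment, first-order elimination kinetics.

k = ln2 / t½ = 0.693147 / 41.2 = 0.01682 h⁻¹
e^(−kτ) = e^(−0.01682 × 69.0) = 0.3133
Accumulation ratio R = 1 / (1 − e^(−kτ)) = 1 / (1 − 0.3133) = 1.456
Steady-state peak = C₀ × R = 6.36 × 1.456 = 9.260 mg/L

9.26 mg/L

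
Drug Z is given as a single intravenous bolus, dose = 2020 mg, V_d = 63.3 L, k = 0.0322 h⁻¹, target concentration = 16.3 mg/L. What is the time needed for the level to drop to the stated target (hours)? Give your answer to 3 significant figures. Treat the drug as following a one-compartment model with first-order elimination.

C₀ = Dose / Vd = 2020 / 63.3 = 31.91 mg/L
t = ln(C₀ / C) / k = ln(31.91 / 16.3) / 0.03220
  = ln(1.958) / 0.03220 = 0.6719 / 0.03220 = 20.87 h

20.9 h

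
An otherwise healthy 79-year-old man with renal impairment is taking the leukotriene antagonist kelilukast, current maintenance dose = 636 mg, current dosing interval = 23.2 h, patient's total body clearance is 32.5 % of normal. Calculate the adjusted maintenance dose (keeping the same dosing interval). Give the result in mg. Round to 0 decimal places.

To keep the same average steady-state level, dosing rate must scale with clearance.
CL ratio = 32.5 / 100 = 0.3250
New dose (same interval) = 636 × 0.3250 = 206.7 mg

207 mg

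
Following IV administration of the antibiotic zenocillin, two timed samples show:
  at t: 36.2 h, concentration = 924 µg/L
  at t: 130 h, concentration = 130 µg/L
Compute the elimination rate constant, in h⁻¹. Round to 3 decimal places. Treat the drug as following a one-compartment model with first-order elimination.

k = ln(C₁/C₂) / (t₂ − t₁) = ln(924/130) / (130 − 36.2)
  = 1.961 / 93.80 = 0.02091 h⁻¹

0.021 h⁻¹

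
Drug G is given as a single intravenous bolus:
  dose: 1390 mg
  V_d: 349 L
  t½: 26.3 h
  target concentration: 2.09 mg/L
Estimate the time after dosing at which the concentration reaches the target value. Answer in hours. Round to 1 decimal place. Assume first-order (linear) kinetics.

C₀ = Dose / Vd = 1390 / 349 = 3.983 mg/L
k = ln2 / t½ = 0.693147 / 26.3 = 0.02636 h⁻¹
t = ln(C₀ / C) / k = ln(3.983 / 2.09) / 0.02636
  = ln(1.906) / 0.02636 = 0.6450 / 0.02636 = 24.47 h

24.5 h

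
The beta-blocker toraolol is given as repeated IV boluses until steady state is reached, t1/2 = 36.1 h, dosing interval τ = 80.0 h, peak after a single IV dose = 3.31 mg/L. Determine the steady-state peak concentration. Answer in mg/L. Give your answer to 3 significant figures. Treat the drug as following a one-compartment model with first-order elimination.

4.22 mg/L

k = ln2 / t½ = 0.693147 / 36.1 = 0.01920 h⁻¹
e^(−kτ) = e^(−0.01920 × 80.0) = 0.2152
Accumulation ratio R = 1 / (1 − e^(−kτ)) = 1 / (1 − 0.2152) = 1.274
Steady-state peak = C₀ × R = 3.31 × 1.274 = 4.217 mg/L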